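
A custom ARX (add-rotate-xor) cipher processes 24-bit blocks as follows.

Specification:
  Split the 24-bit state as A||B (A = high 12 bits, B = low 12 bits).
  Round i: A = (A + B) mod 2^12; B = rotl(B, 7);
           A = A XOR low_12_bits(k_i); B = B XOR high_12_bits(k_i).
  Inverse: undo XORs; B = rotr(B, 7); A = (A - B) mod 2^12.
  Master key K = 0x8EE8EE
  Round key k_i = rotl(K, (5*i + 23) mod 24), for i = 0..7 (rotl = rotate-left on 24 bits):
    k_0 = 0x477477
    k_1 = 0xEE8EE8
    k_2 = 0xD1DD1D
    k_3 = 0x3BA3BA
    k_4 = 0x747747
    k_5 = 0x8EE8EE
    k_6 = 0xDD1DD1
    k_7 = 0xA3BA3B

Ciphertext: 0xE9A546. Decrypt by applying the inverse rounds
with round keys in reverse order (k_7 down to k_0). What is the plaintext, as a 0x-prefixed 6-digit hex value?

0x69639D

s_0 = ciphertext = 0xE9A546
s_1 = InvRound(s_0, k_7) = 0x4E3FBE
s_2 = InvRound(s_1, k_6) = 0xB4EDE4
s_3 = InvRound(s_2, k_5) = 0x25614A
s_4 = InvRound(s_3, k_4) = 0x3651AC
s_5 = InvRound(s_4, k_3) = 0xE1B2C4
s_6 = InvRound(s_5, k_2) = 0x7C7B3F
s_7 = InvRound(s_6, k_1) = 0xE44AEB
s_8 = InvRound(s_7, k_0) = 0x69639D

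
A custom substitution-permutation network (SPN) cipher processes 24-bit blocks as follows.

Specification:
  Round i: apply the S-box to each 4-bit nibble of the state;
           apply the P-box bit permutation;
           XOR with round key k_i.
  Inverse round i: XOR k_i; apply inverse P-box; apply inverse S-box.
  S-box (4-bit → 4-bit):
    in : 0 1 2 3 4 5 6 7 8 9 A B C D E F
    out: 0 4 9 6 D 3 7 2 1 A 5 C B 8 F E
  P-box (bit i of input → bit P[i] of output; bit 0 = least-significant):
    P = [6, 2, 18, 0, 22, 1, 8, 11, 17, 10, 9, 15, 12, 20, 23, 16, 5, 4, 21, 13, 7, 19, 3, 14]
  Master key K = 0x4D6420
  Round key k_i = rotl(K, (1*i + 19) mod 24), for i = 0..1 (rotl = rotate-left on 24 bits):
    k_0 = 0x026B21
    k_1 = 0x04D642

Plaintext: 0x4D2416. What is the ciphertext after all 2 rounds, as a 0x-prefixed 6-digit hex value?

s_0 = plaintext = 0x4D2416
s_1 = Round(s_0, k_0) = 0x0598ED
s_2 = Round(s_1, k_1) = 0x57DF71

0x57DF71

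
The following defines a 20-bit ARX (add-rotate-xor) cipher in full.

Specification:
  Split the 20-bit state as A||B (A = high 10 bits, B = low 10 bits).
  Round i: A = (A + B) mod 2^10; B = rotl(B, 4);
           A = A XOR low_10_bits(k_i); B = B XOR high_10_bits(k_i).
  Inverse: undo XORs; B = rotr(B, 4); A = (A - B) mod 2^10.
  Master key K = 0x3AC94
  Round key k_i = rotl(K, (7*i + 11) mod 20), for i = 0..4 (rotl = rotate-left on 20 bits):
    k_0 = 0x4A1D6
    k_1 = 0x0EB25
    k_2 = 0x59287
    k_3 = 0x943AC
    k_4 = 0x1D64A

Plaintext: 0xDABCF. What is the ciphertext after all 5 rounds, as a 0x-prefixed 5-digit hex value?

0x90010

s_0 = plaintext = 0xDABCF
s_1 = Round(s_0, k_0) = 0xBBDD7
s_2 = Round(s_1, k_1) = 0xF8D4D
s_3 = Round(s_2, k_2) = 0xEDDB1
s_4 = Round(s_3, k_3) = 0xB1146
s_5 = Round(s_4, k_4) = 0x90010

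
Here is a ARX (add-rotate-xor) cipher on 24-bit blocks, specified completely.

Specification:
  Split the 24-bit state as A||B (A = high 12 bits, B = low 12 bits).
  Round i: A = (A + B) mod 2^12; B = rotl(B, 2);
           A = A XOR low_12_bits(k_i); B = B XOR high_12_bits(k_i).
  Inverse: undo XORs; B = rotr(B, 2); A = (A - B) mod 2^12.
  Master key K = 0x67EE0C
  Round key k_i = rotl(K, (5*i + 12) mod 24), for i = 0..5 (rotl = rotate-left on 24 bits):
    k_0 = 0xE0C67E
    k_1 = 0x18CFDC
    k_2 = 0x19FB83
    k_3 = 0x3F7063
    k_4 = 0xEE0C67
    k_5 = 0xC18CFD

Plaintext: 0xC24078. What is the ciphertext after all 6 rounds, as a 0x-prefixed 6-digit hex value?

0x72B0CD

s_0 = plaintext = 0xC24078
s_1 = Round(s_0, k_0) = 0xAE2FEC
s_2 = Round(s_1, k_1) = 0x512E3F
s_3 = Round(s_2, k_2) = 0x8D2960
s_4 = Round(s_3, k_3) = 0x251675
s_5 = Round(s_4, k_4) = 0x4A1735
s_6 = Round(s_5, k_5) = 0x72B0CD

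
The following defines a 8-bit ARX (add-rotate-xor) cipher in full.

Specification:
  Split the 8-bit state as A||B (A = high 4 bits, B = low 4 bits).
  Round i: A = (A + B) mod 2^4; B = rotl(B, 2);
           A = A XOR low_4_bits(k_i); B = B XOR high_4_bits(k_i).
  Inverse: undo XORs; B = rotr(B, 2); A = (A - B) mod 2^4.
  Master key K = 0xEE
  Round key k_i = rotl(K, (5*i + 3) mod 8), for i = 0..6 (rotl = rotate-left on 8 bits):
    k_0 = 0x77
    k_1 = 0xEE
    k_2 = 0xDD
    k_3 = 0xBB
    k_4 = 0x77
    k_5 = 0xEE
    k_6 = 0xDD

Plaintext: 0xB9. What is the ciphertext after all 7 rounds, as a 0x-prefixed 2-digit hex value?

0x28

s_0 = plaintext = 0xB9
s_1 = Round(s_0, k_0) = 0x31
s_2 = Round(s_1, k_1) = 0xAA
s_3 = Round(s_2, k_2) = 0x97
s_4 = Round(s_3, k_3) = 0xB6
s_5 = Round(s_4, k_4) = 0x6E
s_6 = Round(s_5, k_5) = 0xA5
s_7 = Round(s_6, k_6) = 0x28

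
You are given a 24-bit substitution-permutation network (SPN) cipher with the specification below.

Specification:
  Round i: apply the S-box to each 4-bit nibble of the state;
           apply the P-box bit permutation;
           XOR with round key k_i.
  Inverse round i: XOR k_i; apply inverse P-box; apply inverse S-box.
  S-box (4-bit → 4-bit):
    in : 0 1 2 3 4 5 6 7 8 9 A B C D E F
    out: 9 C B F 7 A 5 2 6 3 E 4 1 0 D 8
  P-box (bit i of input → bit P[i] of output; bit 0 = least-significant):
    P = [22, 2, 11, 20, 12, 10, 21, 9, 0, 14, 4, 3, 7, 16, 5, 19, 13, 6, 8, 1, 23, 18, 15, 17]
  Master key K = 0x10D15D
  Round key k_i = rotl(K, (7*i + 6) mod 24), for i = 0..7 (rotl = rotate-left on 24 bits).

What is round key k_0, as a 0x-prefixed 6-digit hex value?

0x345744

K = 0x10D15D
k_0 = rotl(K, (7*0+6) mod 24) = rotl(K, 6) = 0x345744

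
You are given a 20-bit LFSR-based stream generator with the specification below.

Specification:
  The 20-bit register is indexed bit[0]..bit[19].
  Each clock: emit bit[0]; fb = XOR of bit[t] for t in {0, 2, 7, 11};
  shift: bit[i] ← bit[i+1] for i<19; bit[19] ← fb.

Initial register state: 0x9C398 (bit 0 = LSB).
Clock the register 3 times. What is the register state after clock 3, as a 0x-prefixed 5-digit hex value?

reg_0 = 0x9C398
clock 1: out=0, reg = 0xCE1CC
clock 2: out=0, reg = 0x670E6
clock 3: out=0, reg = 0x33873

0x33873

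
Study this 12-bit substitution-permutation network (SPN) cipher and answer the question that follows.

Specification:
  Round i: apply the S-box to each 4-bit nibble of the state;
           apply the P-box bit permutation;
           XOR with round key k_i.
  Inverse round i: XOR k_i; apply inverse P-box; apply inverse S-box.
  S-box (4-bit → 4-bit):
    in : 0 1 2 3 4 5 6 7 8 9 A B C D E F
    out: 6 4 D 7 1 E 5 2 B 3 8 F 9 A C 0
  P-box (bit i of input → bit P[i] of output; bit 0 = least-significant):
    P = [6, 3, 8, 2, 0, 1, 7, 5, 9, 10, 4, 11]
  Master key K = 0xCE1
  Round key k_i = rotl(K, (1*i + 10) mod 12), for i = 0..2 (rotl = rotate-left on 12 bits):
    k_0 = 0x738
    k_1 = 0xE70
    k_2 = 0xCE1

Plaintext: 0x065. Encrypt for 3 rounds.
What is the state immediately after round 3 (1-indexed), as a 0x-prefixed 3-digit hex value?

0x0B4

s_0 = plaintext = 0x065
s_1 = Round(s_0, k_0) = 0x2A5
s_2 = Round(s_1, k_1) = 0x54C
s_3 = Round(s_2, k_2) = 0x0B4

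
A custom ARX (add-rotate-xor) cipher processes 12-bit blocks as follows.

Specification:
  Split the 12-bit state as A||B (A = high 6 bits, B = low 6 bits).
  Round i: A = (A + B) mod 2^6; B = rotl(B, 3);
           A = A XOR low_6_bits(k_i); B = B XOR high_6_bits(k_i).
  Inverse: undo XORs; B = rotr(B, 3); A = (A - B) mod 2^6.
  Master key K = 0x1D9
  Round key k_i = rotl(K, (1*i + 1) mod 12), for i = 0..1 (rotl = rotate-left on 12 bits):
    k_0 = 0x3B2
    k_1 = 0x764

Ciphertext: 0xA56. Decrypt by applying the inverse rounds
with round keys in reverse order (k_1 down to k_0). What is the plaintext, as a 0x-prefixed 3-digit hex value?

s_0 = ciphertext = 0xA56
s_1 = InvRound(s_0, k_1) = 0xD19
s_2 = InvRound(s_1, k_0) = 0x33A

0x33A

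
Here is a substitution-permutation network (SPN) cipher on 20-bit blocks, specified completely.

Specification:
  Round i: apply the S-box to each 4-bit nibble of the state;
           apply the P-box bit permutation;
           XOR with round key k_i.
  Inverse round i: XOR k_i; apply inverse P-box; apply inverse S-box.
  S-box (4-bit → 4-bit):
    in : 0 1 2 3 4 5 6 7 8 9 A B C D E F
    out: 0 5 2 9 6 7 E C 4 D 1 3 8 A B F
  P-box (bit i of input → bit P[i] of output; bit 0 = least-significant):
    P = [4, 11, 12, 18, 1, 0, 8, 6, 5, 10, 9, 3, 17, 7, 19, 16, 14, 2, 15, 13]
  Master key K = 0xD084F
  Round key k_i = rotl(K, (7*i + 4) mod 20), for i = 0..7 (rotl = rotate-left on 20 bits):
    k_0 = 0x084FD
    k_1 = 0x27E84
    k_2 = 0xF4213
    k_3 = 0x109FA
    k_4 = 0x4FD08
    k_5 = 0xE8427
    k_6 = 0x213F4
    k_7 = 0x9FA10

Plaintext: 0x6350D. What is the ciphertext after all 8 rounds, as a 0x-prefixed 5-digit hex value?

0xB1977

s_0 = plaintext = 0x6350D
s_1 = Round(s_0, k_0) = 0x72AD9
s_2 = Round(s_1, k_1) = 0x6CE75
s_3 = Round(s_2, k_2) = 0xEFF6F
s_4 = Round(s_3, k_3) = 0xE7607
s_5 = Round(s_4, k_4) = 0x98B04
s_6 = Round(s_5, k_5) = 0x67807
s_7 = Round(s_6, k_6) = 0xFA1F0
s_8 = Round(s_7, k_7) = 0xB1977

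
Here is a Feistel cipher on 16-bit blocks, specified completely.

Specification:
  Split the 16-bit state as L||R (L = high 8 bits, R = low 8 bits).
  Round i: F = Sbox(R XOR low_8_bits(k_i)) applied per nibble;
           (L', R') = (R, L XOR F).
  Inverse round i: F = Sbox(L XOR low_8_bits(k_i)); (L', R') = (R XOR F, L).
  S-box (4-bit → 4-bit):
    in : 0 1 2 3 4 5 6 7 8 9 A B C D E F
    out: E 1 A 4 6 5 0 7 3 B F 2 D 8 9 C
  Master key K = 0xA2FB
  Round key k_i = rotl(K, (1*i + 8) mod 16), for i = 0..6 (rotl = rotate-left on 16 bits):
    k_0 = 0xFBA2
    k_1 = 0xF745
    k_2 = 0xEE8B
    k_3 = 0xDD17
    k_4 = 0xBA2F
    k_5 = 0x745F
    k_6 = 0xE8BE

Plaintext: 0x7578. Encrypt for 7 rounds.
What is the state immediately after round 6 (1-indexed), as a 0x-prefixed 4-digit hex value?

s_0 = plaintext = 0x7578
s_1 = Round(s_0, k_0) = 0x78FA
s_2 = Round(s_1, k_1) = 0xFA54
s_3 = Round(s_2, k_2) = 0x5476
s_4 = Round(s_3, k_3) = 0x7655
s_5 = Round(s_4, k_4) = 0x5509
s_6 = Round(s_5, k_5) = 0x0905
s_7 = Round(s_6, k_6) = 0x052B

0x0905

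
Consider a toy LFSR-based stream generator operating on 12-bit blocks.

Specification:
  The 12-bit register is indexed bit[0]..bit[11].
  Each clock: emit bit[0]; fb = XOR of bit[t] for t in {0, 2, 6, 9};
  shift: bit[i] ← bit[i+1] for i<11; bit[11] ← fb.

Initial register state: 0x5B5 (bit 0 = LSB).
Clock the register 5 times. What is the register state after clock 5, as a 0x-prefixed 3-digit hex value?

reg_0 = 0x5B5
clock 1: out=1, reg = 0x2DA
clock 2: out=0, reg = 0x16D
clock 3: out=1, reg = 0x8B6
clock 4: out=0, reg = 0xC5B
clock 5: out=1, reg = 0x62D

0x62D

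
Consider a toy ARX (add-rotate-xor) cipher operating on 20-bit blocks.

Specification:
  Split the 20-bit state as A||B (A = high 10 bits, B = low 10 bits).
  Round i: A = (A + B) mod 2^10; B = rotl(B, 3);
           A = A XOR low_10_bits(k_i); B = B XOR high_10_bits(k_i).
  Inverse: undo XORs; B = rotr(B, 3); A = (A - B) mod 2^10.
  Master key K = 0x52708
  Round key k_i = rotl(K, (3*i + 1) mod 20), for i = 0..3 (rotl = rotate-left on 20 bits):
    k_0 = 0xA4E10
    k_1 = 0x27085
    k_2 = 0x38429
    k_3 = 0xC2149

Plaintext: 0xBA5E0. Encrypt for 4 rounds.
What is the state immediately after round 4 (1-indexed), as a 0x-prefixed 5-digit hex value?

s_0 = plaintext = 0xBA5E0
s_1 = Round(s_0, k_0) = 0xB6590
s_2 = Round(s_1, k_1) = 0x3B01F
s_3 = Round(s_2, k_2) = 0x48819
s_4 = Round(s_3, k_3) = 0x1CBC0

0x1CBC0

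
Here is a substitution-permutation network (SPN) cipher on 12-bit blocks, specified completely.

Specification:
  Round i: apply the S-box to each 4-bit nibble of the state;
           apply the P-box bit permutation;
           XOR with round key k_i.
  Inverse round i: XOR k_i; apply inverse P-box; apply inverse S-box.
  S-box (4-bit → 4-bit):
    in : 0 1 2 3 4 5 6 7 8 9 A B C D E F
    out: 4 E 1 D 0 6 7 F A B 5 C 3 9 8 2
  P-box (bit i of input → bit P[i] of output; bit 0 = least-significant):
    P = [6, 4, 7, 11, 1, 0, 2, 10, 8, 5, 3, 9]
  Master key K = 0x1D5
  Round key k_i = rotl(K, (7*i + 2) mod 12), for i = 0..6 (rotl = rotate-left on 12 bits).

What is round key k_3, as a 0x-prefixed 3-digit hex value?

K = 0x1D5
k_0 = rotl(K, (7*0+2) mod 12) = rotl(K, 2) = 0x754
k_1 = rotl(K, (7*1+2) mod 12) = rotl(K, 9) = 0xA3A
k_2 = rotl(K, (7*2+2) mod 12) = rotl(K, 4) = 0xD51
k_3 = rotl(K, (7*3+2) mod 12) = rotl(K, 11) = 0x8EA

0x8EA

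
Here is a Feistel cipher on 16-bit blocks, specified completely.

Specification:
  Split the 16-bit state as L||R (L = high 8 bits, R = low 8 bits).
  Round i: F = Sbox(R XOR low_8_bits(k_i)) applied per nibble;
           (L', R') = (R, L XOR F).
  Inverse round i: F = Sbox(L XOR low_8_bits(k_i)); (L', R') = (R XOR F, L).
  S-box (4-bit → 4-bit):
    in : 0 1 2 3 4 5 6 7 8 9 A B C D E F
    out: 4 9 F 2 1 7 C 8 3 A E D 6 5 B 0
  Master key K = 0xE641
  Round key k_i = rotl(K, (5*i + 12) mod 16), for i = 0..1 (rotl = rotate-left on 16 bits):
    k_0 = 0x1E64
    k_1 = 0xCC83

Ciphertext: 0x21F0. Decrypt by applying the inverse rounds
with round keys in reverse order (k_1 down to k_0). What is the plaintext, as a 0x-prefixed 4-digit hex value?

s_0 = ciphertext = 0x21F0
s_1 = InvRound(s_0, k_1) = 0x1F21
s_2 = InvRound(s_1, k_0) = 0xAC1F

0xAC1F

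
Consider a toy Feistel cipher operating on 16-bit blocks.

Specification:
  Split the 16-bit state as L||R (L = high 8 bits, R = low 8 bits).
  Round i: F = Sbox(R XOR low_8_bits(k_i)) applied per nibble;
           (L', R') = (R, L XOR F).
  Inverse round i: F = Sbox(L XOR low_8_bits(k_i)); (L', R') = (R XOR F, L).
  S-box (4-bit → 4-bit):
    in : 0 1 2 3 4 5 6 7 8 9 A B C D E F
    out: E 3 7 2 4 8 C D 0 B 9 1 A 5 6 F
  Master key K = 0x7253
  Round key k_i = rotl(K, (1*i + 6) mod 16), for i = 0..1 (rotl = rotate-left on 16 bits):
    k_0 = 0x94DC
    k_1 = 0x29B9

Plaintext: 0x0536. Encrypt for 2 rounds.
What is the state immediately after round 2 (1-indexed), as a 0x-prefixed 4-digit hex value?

0x6C6E

s_0 = plaintext = 0x0536
s_1 = Round(s_0, k_0) = 0x366C
s_2 = Round(s_1, k_1) = 0x6C6E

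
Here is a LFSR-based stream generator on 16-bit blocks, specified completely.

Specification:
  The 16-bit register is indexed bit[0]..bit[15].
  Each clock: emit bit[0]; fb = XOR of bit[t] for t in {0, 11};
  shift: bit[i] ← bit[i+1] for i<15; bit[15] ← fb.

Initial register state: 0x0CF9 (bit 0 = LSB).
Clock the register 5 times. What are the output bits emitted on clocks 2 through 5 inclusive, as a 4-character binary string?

reg_0 = 0x0CF9
clock 1: out=1, reg = 0x067C
clock 2: out=0, reg = 0x033E
clock 3: out=0, reg = 0x019F
clock 4: out=1, reg = 0x80CF
clock 5: out=1, reg = 0xC067

0011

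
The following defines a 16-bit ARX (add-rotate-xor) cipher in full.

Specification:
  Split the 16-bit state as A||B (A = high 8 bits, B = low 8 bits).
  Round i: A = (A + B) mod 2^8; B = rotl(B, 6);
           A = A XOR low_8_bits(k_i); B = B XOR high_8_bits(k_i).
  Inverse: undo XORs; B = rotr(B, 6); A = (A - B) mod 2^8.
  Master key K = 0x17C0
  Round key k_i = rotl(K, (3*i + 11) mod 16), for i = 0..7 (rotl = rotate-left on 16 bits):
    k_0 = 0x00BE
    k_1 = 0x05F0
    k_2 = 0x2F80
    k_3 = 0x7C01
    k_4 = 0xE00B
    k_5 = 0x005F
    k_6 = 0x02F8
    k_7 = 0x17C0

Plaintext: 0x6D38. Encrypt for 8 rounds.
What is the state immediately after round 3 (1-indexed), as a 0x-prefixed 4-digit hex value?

0xDF8E

s_0 = plaintext = 0x6D38
s_1 = Round(s_0, k_0) = 0x1B0E
s_2 = Round(s_1, k_1) = 0xD986
s_3 = Round(s_2, k_2) = 0xDF8E
s_4 = Round(s_3, k_3) = 0x6CDF
s_5 = Round(s_4, k_4) = 0x4017
s_6 = Round(s_5, k_5) = 0x08C5
s_7 = Round(s_6, k_6) = 0x3573
s_8 = Round(s_7, k_7) = 0x68CB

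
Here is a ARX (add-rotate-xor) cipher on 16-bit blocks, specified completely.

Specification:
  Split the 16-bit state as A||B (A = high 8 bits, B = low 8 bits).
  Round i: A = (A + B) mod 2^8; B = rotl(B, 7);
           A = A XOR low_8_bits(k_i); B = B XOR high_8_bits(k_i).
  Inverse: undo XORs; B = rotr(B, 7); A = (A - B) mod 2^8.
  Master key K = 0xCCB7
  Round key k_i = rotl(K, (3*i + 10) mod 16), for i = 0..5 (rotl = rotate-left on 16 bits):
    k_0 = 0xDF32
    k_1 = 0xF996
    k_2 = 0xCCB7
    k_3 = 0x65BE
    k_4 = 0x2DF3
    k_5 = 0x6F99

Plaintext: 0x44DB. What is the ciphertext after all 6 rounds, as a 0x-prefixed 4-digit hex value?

s_0 = plaintext = 0x44DB
s_1 = Round(s_0, k_0) = 0x2D32
s_2 = Round(s_1, k_1) = 0xC9E0
s_3 = Round(s_2, k_2) = 0x1EBC
s_4 = Round(s_3, k_3) = 0x643B
s_5 = Round(s_4, k_4) = 0x6CB0
s_6 = Round(s_5, k_5) = 0x8537

0x8537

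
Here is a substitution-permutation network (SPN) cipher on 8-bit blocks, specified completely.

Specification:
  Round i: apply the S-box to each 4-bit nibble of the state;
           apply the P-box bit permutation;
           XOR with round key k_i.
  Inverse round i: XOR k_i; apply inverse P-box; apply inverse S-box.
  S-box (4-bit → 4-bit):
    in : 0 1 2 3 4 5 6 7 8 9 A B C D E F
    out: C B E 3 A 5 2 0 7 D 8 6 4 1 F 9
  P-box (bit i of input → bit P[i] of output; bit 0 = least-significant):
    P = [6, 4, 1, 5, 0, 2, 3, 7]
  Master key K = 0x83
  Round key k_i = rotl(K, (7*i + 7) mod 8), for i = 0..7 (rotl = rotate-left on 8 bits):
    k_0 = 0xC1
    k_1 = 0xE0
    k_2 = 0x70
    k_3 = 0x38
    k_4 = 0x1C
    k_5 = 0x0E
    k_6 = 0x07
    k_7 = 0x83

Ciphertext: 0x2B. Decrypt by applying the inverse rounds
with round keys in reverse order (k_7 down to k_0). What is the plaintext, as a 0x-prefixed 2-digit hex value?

s_0 = ciphertext = 0x2B
s_1 = InvRound(s_0, k_7) = 0x0A
s_2 = InvRound(s_1, k_6) = 0x87
s_3 = InvRound(s_2, k_5) = 0x97
s_4 = InvRound(s_3, k_4) = 0x9C
s_5 = InvRound(s_4, k_3) = 0x4A
s_6 = InvRound(s_5, k_2) = 0xC2
s_7 = InvRound(s_6, k_1) = 0x70
s_8 = InvRound(s_7, k_0) = 0xF4

0xF4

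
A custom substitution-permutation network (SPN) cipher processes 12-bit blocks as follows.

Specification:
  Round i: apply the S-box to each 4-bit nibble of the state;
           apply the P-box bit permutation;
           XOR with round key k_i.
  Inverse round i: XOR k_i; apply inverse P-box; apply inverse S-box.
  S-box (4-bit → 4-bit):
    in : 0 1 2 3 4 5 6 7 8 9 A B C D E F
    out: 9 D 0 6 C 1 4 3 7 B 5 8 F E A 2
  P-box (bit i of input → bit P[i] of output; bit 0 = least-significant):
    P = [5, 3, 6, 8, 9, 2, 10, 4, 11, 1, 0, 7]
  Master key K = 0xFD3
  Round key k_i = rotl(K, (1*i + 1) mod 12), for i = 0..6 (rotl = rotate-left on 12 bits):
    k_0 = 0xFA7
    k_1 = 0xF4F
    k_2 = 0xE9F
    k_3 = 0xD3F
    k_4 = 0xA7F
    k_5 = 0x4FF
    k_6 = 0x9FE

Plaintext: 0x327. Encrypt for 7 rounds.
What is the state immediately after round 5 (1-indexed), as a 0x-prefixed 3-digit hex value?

s_0 = plaintext = 0x327
s_1 = Round(s_0, k_0) = 0xF8C
s_2 = Round(s_1, k_1) = 0x821
s_3 = Round(s_2, k_2) = 0x7FC
s_4 = Round(s_3, k_3) = 0x451
s_5 = Round(s_4, k_4) = 0x99E
s_6 = Round(s_5, k_5) = 0xF61
s_7 = Round(s_6, k_6) = 0xC9C

0x99E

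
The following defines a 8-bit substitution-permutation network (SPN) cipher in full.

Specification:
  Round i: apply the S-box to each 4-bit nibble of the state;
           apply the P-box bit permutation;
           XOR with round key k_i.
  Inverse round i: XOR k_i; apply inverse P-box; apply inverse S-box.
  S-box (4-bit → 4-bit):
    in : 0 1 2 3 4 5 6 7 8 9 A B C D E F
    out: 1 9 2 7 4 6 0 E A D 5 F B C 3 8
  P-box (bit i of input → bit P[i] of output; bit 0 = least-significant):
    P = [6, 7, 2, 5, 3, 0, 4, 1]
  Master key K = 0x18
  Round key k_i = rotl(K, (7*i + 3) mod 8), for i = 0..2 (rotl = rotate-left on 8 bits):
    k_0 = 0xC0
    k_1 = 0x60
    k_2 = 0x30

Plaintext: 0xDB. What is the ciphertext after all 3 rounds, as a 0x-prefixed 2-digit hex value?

s_0 = plaintext = 0xDB
s_1 = Round(s_0, k_0) = 0x36
s_2 = Round(s_1, k_1) = 0x79
s_3 = Round(s_2, k_2) = 0x47

0x47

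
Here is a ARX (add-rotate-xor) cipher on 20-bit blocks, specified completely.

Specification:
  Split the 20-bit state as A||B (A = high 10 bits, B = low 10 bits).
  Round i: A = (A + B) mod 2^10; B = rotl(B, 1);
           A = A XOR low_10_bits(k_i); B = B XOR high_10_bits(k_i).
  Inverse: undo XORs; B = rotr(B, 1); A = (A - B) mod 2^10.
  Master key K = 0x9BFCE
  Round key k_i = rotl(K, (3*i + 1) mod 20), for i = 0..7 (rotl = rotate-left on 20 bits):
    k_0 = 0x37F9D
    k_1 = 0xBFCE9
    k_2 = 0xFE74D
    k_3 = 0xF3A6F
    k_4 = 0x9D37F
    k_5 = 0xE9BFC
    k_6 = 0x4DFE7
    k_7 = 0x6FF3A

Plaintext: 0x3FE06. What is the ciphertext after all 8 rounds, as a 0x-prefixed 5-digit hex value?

0xE0BCB

s_0 = plaintext = 0x3FE06
s_1 = Round(s_0, k_0) = 0x260D2
s_2 = Round(s_1, k_1) = 0x60F5B
s_3 = Round(s_2, k_2) = 0xE4D4E
s_4 = Round(s_3, k_3) = 0xA3952
s_5 = Round(s_4, k_4) = 0x27CD0
s_6 = Round(s_5, k_5) = 0xA4E06
s_7 = Round(s_6, k_6) = 0xDF93A
s_8 = Round(s_7, k_7) = 0xE0BCB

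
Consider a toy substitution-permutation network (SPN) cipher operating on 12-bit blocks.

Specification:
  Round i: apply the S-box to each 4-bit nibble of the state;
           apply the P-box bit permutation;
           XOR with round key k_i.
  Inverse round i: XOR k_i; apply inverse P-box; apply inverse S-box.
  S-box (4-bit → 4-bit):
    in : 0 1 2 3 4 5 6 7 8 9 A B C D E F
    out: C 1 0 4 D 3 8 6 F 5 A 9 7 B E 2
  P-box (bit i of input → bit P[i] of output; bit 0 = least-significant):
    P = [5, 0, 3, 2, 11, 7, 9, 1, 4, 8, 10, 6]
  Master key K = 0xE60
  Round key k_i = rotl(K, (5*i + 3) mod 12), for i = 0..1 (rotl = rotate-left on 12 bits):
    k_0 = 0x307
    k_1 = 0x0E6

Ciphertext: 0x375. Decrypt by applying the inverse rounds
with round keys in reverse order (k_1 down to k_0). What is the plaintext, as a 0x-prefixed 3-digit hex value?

0x079

s_0 = ciphertext = 0x375
s_1 = InvRound(s_0, k_1) = 0x5EF
s_2 = InvRound(s_1, k_0) = 0x079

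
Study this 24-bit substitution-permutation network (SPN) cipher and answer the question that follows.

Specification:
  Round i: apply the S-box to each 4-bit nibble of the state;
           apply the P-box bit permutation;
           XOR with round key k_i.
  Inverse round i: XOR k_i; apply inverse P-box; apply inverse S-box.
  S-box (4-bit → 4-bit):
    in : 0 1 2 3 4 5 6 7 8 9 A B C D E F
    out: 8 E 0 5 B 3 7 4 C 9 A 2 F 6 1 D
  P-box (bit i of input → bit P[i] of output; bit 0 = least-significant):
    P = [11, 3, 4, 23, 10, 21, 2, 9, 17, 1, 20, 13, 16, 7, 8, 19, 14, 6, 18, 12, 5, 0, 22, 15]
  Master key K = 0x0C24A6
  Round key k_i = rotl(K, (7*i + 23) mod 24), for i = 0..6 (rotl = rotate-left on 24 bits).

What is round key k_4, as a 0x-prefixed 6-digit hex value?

0x612530

K = 0x0C24A6
k_0 = rotl(K, (7*0+23) mod 24) = rotl(K, 23) = 0x061253
k_1 = rotl(K, (7*1+23) mod 24) = rotl(K, 6) = 0x092983
k_2 = rotl(K, (7*2+23) mod 24) = rotl(K, 13) = 0x94C184
k_3 = rotl(K, (7*3+23) mod 24) = rotl(K, 20) = 0x60C24A
k_4 = rotl(K, (7*4+23) mod 24) = rotl(K, 3) = 0x612530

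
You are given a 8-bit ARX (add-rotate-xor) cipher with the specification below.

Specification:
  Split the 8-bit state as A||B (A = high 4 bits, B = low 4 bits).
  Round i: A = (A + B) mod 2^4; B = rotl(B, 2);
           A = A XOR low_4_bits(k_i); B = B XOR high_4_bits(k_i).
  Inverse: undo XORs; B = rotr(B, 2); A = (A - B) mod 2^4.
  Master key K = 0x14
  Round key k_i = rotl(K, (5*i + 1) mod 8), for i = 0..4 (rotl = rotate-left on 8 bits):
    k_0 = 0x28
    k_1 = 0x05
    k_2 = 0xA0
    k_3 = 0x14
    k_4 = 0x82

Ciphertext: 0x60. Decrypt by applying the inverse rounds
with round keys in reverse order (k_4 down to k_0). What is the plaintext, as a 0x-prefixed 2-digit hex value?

s_0 = ciphertext = 0x60
s_1 = InvRound(s_0, k_4) = 0x22
s_2 = InvRound(s_1, k_3) = 0xAC
s_3 = InvRound(s_2, k_2) = 0x19
s_4 = InvRound(s_3, k_1) = 0xE6
s_5 = InvRound(s_4, k_0) = 0x51

0x51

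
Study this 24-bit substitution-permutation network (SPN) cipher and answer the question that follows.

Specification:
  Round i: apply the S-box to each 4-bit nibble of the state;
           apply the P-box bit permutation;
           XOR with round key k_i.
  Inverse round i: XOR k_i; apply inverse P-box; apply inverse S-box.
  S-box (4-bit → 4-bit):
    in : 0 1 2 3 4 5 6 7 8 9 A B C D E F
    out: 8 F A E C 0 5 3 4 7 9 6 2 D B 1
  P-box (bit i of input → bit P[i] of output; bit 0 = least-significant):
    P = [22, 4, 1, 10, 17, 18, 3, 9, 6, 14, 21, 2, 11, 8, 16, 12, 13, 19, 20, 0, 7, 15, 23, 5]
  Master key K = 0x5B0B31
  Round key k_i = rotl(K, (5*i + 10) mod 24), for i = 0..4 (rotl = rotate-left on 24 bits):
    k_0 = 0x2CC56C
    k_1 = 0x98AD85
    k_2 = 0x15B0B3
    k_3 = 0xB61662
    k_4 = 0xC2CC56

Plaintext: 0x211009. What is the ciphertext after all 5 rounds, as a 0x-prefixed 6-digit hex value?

s_0 = plaintext = 0x211009
s_1 = Round(s_0, k_0) = 0x757E5B
s_2 = Round(s_1, k_1) = 0x986453
s_3 = Round(s_2, k_2) = 0xA43C25
s_4 = Round(s_3, k_3) = 0xA345C3
s_5 = Round(s_4, k_4) = 0xDFD8E5

0xDFD8E5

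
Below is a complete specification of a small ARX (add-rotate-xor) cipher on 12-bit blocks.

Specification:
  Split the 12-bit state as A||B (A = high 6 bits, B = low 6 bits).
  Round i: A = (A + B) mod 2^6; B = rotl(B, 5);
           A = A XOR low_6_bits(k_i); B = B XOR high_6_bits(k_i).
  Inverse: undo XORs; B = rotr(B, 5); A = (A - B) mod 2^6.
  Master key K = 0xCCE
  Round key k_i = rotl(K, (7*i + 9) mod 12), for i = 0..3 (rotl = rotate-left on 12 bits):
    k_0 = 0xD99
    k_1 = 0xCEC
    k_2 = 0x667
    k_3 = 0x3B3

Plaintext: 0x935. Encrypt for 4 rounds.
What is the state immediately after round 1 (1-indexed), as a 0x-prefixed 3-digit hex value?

s_0 = plaintext = 0x935
s_1 = Round(s_0, k_0) = 0x00C
s_2 = Round(s_1, k_1) = 0x835
s_3 = Round(s_2, k_2) = 0xCA3
s_4 = Round(s_3, k_3) = 0x9BF

0x00C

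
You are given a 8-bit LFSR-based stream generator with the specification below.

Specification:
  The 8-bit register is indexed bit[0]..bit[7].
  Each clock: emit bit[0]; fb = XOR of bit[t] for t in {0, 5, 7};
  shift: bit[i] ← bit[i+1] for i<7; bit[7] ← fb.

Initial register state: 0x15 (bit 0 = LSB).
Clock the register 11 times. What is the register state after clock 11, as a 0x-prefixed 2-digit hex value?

0xB7

reg_0 = 0x15
clock 1: out=1, reg = 0x8A
clock 2: out=0, reg = 0xC5
clock 3: out=1, reg = 0x62
clock 4: out=0, reg = 0xB1
clock 5: out=1, reg = 0xD8
clock 6: out=0, reg = 0xEC
clock 7: out=0, reg = 0x76
clock 8: out=0, reg = 0xBB
clock 9: out=1, reg = 0xDD
clock 10: out=1, reg = 0x6E
clock 11: out=0, reg = 0xB7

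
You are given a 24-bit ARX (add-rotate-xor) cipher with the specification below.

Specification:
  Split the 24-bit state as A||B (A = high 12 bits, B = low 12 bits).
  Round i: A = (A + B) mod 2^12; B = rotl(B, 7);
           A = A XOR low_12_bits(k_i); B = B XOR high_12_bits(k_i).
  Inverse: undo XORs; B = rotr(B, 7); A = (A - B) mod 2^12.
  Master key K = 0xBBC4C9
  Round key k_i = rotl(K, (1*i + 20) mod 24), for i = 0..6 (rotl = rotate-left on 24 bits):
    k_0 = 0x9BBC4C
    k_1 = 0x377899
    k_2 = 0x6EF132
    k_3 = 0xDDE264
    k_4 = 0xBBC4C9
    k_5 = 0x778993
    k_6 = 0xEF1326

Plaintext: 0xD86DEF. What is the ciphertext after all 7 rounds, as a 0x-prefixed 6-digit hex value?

0xC143F7

s_0 = plaintext = 0xD86DEF
s_1 = Round(s_0, k_0) = 0x739E54
s_2 = Round(s_1, k_1) = 0xD14905
s_3 = Round(s_2, k_2) = 0x72B427
s_4 = Round(s_3, k_3) = 0x936E7F
s_5 = Round(s_4, k_4) = 0x37C44F
s_6 = Round(s_5, k_5) = 0xE580DA
s_7 = Round(s_6, k_6) = 0xC143F7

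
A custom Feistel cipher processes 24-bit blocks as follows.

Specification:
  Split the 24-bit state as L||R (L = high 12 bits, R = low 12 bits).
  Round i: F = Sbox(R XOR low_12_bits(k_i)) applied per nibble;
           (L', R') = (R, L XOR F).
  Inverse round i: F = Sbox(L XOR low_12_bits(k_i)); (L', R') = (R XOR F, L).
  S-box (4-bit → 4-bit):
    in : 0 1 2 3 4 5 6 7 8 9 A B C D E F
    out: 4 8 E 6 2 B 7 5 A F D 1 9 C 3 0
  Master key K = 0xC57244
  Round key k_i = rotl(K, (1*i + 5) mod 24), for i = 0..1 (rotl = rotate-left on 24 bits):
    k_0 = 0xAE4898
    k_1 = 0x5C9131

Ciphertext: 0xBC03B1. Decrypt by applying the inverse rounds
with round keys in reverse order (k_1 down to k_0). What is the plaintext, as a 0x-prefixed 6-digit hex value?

s_0 = ciphertext = 0xBC03B1
s_1 = InvRound(s_0, k_1) = 0xEB9BC0
s_2 = InvRound(s_1, k_0) = 0xC28EB9

0xC28EB9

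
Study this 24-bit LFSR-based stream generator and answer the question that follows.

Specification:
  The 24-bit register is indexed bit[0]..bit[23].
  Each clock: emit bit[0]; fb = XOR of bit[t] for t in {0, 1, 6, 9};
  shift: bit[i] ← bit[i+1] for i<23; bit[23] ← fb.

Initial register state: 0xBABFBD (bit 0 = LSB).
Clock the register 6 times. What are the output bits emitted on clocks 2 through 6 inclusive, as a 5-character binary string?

01111

reg_0 = 0xBABFBD
clock 1: out=1, reg = 0x5D5FDE
clock 2: out=0, reg = 0xAEAFEF
clock 3: out=1, reg = 0x5757F7
clock 4: out=1, reg = 0x2BABFB
clock 5: out=1, reg = 0x15D5FD
clock 6: out=1, reg = 0x0AEAFE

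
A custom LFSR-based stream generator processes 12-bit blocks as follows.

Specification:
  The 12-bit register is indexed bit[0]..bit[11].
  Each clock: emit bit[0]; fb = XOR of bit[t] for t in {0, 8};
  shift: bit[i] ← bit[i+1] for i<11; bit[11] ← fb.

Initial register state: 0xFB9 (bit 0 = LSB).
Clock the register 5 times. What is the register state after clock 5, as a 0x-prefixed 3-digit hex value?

0xB7D

reg_0 = 0xFB9
clock 1: out=1, reg = 0x7DC
clock 2: out=0, reg = 0xBEE
clock 3: out=0, reg = 0xDF7
clock 4: out=1, reg = 0x6FB
clock 5: out=1, reg = 0xB7D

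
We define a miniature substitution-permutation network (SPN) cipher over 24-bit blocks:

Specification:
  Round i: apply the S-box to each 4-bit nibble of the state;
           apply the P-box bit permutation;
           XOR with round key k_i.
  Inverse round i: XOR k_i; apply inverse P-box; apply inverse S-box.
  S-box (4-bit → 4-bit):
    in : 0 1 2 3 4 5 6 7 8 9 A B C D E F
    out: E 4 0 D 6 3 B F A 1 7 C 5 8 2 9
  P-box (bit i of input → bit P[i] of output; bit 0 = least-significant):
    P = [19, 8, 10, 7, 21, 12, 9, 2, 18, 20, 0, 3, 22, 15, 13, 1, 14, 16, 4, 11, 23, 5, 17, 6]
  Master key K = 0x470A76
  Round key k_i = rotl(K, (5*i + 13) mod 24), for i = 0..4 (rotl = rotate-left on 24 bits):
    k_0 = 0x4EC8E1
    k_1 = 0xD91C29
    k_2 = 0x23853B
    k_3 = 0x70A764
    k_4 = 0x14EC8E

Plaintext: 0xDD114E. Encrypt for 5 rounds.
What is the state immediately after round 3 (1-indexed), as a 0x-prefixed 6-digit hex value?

0x203574

s_0 = plaintext = 0xDD114E
s_1 = Round(s_0, k_0) = 0x4EF3A0
s_2 = Round(s_1, k_1) = 0xBE0B82
s_3 = Round(s_2, k_2) = 0x203574
s_4 = Round(s_3, k_3) = 0x059872
s_5 = Round(s_4, k_4) = 0x67BEE2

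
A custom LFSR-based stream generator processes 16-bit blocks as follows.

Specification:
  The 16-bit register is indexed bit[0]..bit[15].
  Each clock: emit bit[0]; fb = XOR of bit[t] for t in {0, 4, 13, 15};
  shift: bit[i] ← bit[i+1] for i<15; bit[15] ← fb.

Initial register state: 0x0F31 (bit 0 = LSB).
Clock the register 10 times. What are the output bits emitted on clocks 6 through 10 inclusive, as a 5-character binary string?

reg_0 = 0x0F31
clock 1: out=1, reg = 0x0798
clock 2: out=0, reg = 0x83CC
clock 3: out=0, reg = 0xC1E6
clock 4: out=0, reg = 0xE0F3
clock 5: out=1, reg = 0x7079
clock 6: out=1, reg = 0xB83C
clock 7: out=0, reg = 0xDC1E
clock 8: out=0, reg = 0x6E0F
clock 9: out=1, reg = 0x3707
clock 10: out=1, reg = 0x1B83

10011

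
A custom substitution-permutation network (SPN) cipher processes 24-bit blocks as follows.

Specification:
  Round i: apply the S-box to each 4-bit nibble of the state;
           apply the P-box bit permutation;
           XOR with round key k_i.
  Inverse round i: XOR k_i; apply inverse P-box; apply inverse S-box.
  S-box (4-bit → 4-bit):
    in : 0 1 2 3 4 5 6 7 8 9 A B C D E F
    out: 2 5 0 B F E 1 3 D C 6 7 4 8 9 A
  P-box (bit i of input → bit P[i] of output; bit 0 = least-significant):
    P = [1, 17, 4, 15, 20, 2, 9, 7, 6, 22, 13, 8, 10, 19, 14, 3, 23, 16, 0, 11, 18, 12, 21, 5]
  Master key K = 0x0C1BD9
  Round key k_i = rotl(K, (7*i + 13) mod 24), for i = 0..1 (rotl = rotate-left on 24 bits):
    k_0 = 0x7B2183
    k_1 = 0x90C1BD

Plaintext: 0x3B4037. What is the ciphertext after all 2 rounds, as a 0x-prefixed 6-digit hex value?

s_0 = plaintext = 0x3B4037
s_1 = Round(s_0, k_0) = 0xA4752C
s_2 = Round(s_1, k_1) = 0x79FCAC

0x79FCAC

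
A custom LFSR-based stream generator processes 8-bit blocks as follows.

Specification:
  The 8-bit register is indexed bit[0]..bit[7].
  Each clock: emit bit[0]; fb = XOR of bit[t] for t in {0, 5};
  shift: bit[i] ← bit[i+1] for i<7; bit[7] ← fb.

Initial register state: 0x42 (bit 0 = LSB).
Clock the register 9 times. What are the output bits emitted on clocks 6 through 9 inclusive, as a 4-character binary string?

reg_0 = 0x42
clock 1: out=0, reg = 0x21
clock 2: out=1, reg = 0x10
clock 3: out=0, reg = 0x08
clock 4: out=0, reg = 0x04
clock 5: out=0, reg = 0x02
clock 6: out=0, reg = 0x01
clock 7: out=1, reg = 0x80
clock 8: out=0, reg = 0x40
clock 9: out=0, reg = 0x20

0100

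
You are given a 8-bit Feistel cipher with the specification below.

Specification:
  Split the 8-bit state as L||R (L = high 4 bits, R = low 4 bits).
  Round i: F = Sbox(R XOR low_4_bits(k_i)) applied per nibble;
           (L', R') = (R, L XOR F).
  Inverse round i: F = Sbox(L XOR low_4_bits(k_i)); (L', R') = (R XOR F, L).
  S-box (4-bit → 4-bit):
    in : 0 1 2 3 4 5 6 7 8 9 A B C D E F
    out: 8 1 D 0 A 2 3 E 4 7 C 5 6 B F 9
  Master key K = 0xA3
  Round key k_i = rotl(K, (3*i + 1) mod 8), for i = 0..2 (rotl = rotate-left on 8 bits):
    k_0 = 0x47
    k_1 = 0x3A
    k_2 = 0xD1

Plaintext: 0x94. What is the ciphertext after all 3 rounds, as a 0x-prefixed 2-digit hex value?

s_0 = plaintext = 0x94
s_1 = Round(s_0, k_0) = 0x49
s_2 = Round(s_1, k_1) = 0x94
s_3 = Round(s_2, k_2) = 0x4B

0x4B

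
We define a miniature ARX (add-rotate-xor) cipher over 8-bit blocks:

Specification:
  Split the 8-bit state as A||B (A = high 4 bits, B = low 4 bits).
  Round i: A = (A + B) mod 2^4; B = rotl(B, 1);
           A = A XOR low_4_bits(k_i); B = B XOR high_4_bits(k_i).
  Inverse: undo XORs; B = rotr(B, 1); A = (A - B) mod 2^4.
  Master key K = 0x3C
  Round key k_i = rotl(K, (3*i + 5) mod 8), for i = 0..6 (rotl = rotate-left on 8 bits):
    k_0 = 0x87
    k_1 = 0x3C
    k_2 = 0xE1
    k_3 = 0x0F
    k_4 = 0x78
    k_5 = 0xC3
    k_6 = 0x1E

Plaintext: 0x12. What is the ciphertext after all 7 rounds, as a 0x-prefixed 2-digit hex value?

0xBE

s_0 = plaintext = 0x12
s_1 = Round(s_0, k_0) = 0x4C
s_2 = Round(s_1, k_1) = 0xCA
s_3 = Round(s_2, k_2) = 0x7B
s_4 = Round(s_3, k_3) = 0xD7
s_5 = Round(s_4, k_4) = 0xC9
s_6 = Round(s_5, k_5) = 0x6F
s_7 = Round(s_6, k_6) = 0xBE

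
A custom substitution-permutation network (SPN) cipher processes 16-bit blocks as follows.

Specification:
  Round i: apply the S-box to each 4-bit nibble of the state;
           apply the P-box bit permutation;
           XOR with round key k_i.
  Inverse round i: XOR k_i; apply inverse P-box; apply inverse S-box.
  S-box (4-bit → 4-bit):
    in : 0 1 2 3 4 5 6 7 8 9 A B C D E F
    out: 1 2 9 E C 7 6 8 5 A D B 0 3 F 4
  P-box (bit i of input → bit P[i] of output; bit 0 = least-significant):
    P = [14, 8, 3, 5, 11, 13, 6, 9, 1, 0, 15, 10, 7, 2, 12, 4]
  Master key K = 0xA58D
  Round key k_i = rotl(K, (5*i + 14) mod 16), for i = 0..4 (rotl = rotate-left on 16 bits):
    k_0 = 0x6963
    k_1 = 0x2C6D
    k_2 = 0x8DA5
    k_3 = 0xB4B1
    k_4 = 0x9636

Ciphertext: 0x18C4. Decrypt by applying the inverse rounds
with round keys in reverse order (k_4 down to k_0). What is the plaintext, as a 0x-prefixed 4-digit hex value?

0x077D

s_0 = ciphertext = 0x18C4
s_1 = InvRound(s_0, k_4) = 0x2AA7
s_2 = InvRound(s_1, k_3) = 0x3A2C
s_3 = InvRound(s_2, k_2) = 0x8396
s_4 = InvRound(s_3, k_1) = 0x2EE3
s_5 = InvRound(s_4, k_0) = 0x077D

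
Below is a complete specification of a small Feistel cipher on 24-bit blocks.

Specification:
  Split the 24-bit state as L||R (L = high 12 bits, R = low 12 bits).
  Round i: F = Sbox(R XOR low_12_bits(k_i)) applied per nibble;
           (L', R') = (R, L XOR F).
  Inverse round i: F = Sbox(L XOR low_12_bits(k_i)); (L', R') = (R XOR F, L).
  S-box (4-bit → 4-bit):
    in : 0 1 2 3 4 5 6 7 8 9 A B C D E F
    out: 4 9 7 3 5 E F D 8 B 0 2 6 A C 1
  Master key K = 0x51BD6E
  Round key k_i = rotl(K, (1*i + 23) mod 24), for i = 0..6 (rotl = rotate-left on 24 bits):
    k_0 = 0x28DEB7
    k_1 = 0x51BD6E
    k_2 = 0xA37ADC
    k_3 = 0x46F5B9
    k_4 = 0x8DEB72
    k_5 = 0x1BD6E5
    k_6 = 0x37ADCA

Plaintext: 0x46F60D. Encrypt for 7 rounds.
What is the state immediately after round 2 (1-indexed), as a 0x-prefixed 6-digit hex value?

s_0 = plaintext = 0x46F60D
s_1 = Round(s_0, k_0) = 0x60DC4F
s_2 = Round(s_1, k_1) = 0xC4FF74
s_3 = Round(s_2, k_2) = 0xF74247
s_4 = Round(s_3, k_3) = 0x247268
s_5 = Round(s_4, k_4) = 0x2689D7
s_6 = Round(s_5, k_5) = 0x9D735F
s_7 = Round(s_6, k_6) = 0x35F569

0xC4FF74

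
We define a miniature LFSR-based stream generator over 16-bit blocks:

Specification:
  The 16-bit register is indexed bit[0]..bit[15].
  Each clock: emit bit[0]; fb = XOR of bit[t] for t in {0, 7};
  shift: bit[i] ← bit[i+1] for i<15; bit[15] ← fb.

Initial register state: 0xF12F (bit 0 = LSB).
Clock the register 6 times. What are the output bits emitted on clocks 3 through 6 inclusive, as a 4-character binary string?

1101

reg_0 = 0xF12F
clock 1: out=1, reg = 0xF897
clock 2: out=1, reg = 0x7C4B
clock 3: out=1, reg = 0xBE25
clock 4: out=1, reg = 0xDF12
clock 5: out=0, reg = 0x6F89
clock 6: out=1, reg = 0x37C4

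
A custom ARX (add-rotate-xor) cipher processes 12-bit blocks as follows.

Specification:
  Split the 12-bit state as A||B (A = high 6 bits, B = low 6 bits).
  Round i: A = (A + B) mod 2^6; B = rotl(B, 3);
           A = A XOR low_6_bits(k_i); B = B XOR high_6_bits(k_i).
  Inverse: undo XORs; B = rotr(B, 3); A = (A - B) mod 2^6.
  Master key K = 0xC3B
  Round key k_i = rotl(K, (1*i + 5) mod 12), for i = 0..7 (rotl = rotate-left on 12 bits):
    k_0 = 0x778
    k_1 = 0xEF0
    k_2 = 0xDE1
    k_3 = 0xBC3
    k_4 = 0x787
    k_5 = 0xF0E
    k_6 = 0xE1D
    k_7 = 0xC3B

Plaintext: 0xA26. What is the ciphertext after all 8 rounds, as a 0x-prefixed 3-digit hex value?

0x3DF

s_0 = plaintext = 0xA26
s_1 = Round(s_0, k_0) = 0xDA9
s_2 = Round(s_1, k_1) = 0xBF6
s_3 = Round(s_2, k_2) = 0x101
s_4 = Round(s_3, k_3) = 0x1A7
s_5 = Round(s_4, k_4) = 0xAA2
s_6 = Round(s_5, k_5) = 0x0A8
s_7 = Round(s_6, k_6) = 0xDFD
s_8 = Round(s_7, k_7) = 0x3DF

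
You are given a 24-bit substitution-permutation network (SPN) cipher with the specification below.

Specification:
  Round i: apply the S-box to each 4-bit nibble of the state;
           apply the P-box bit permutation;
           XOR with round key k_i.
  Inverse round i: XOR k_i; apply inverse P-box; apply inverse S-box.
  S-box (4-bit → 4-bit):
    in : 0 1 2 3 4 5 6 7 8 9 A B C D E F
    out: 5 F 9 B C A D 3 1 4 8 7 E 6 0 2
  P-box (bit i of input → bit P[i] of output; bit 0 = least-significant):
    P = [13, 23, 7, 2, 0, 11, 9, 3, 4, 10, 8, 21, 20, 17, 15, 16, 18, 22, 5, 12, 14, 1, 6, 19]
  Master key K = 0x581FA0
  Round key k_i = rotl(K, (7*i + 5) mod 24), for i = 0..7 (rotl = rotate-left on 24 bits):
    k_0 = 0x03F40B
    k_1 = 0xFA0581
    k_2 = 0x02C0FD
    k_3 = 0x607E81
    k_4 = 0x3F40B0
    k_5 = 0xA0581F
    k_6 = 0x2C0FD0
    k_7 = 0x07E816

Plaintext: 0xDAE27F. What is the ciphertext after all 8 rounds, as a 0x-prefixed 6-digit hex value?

s_0 = plaintext = 0xDAE27F
s_1 = Round(s_0, k_0) = 0xA3EC58
s_2 = Round(s_1, k_1) = 0x963889
s_3 = Round(s_2, k_2) = 0x15D00C
s_4 = Round(s_3, k_3) = 0xAAAD56
s_5 = Round(s_4, k_4) = 0x367D3C
s_6 = Round(s_5, k_5) = 0x3E05B0
s_7 = Round(s_6, k_6) = 0x14E153
s_8 = Round(s_7, k_7) = 0xAF9568

0xAF9568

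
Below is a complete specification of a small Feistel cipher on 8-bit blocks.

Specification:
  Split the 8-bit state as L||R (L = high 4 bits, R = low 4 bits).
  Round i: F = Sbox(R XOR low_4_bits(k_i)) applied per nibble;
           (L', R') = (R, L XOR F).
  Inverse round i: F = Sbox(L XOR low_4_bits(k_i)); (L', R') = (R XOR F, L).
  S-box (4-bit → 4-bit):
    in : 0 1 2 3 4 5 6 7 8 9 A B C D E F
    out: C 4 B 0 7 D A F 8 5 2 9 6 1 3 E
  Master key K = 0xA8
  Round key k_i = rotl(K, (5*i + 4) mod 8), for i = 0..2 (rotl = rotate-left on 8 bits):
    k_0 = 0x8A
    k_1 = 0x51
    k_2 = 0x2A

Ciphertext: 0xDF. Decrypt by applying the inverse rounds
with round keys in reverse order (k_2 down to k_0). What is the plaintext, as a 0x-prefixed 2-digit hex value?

0x09

s_0 = ciphertext = 0xDF
s_1 = InvRound(s_0, k_2) = 0x0D
s_2 = InvRound(s_1, k_1) = 0x90
s_3 = InvRound(s_2, k_0) = 0x09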